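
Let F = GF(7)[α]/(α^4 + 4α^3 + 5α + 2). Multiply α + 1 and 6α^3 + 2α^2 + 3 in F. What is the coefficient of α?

Multiply in GF(7)[α]: (α + 1)·(6α^3 + 2α^2 + 3) = 6α^4 + α^3 + 2α^2 + 3α + 3.
Reduce using α^4 ≡ 3α^3 + 2α + 5 (mod α^4 + 4α^3 + 5α + 2).
Reduced: 5α^3 + 2α^2 + α + 5.

1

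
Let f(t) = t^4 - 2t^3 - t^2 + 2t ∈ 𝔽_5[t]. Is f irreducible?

Check for roots in 𝔽_5: f(0) = 0 → root; f(1) = 0 → root; f(2) = 0 → root; f(3) = 4; f(4) = 0 → root.
f(0) = 0, so (t) divides f(t); f is reducible.

No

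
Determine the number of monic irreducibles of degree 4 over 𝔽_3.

18

x^(3^4) − x is the product of all monic irreducibles of degree dividing 4; Möbius inversion gives N = (1/4) Σ μ(4/d)·3^d.
Divisors of 4: 1, 2, 4; μ(4/d) for each: 0, -1, 1.
Σ = − 3^2 + 3^4 = 72.
N = 72/4 = 18.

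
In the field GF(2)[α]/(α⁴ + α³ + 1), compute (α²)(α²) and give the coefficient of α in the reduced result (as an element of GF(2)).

0

Multiply in GF(2)[α]: (α²)·(α²) = α⁴.
Reduce using α⁴ ≡ α³ + 1 (mod α⁴ + α³ + 1).
Reduced: α³ + 1.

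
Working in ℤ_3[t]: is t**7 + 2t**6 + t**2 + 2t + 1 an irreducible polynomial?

Write m(t) = t**7 + 2t**6 + t**2 + 2t + 1.
Check for roots in ℤ_3: m(0) = 1; m(1) = 1; m(2) = 1.
No roots, so no linear factors.
Monic irreducibles of degree 2 over GF(3): t**2 + 1, t**2 + t + 2, t**2 + 2t + 2.
None of them divide m (all give nonzero remainder).
Degree-3 irreducible divisors: test the 8 monic irreducibles of degree 3 over GF(3).
None of them divide m (all give nonzero remainder).
No irreducible factor of degree ≤ 3 exists, so m is irreducible over GF(3).

Yes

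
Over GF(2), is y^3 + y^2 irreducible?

No

Write h(y) = y^3 + y^2.
Check for roots in GF(2): h(0) = 0 → root; h(1) = 0 → root.
h(0) = 0, so (y) divides h(y); h is reducible.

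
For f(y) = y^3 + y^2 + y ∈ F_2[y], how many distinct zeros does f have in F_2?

1

Evaluate at each of the 2 elements of F_2:
f(0) = 0 → root; f(1) = 1.
Roots: {0}.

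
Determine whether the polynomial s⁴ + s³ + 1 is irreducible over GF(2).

Yes

Write h(s) = s⁴ + s³ + 1.
Check for roots in GF(2): h(0) = 1; h(1) = 1.
No roots, so no linear factors.
Monic irreducibles of degree 2 over GF(2): s² + s + 1.
None of them divide h (all give nonzero remainder).
No irreducible factor of degree ≤ 2 exists, so h is irreducible over GF(2).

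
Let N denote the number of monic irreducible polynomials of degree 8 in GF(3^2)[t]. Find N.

5380020

x^(9^8) − x is the product of all monic irreducibles of degree dividing 8; Möbius inversion gives N = (1/8) Σ μ(8/d)·9^d.
Divisors of 8: 1, 2, 4, 8; μ(8/d) for each: 0, 0, -1, 1.
Σ = − 9^4 + 9^8 = 43040160.
N = 43040160/8 = 5380020.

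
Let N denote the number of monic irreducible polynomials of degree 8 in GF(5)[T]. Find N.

48750

The number of monic irreducibles of degree 8 over GF(5) is (1/8)·Σ_{d∣8} μ(8/d) 5^d.
Divisors of 8: 1, 2, 4, 8; μ(8/d) for each: 0, 0, -1, 1.
Σ = − 5^4 + 5^8 = 390000.
N = 390000/8 = 48750.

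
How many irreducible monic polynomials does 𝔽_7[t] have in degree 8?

x^(7^8) − x is the product of all monic irreducibles of degree dividing 8; Möbius inversion gives N = (1/8) Σ μ(8/d)·7^d.
Divisors of 8: 1, 2, 4, 8; μ(8/d) for each: 0, 0, -1, 1.
Σ = − 7^4 + 7^8 = 5762400.
N = 5762400/8 = 720300.

720300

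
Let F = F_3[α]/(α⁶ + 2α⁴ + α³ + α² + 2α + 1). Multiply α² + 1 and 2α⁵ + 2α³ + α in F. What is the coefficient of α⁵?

Multiply in F_3[α]: (α² + 1)·(2α⁵ + 2α³ + α) = 2α⁷ + α⁵ + α.
Reduce using α⁶ ≡ α⁴ + 2α³ + 2α² + α + 2 (mod α⁶ + 2α⁴ + α³ + α² + 2α + 1).
Reduced: α⁴ + α³ + 2α² + 2α.

0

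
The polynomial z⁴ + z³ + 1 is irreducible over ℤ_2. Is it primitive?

Yes

Write f(z) = z⁴ + z³ + 1.
|GF(2^4)^×| = 2^4 − 1 = 15. Prime factorization: 15 = 3·5.
f is primitive ⇔ z has order 15 in GF(2)[z]/(f), i.e. z^(15/q) ≠ 1 for each prime q | 15.
z^(5) mod f = z³ + z + 1.
z^(3) mod f = z³.
None equal 1, so z has full order 15; f is primitive.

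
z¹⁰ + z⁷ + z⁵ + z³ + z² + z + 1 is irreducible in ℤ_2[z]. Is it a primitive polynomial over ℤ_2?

No

Write f(z) = z¹⁰ + z⁷ + z⁵ + z³ + z² + z + 1.
|GF(2^10)^×| = 2^10 − 1 = 1023. Prime factorization: 1023 = 3·11·31.
f is primitive ⇔ z has order 1023 in GF(2)[z]/(f), i.e. z^(1023/q) ≠ 1 for each prime q | 1023.
z^(341) mod f = 1
z^(93) mod f = z⁹ + z⁸ + z⁶ + z² + 1.
z^(33) mod f = z⁹ + z⁷ + z⁶ + z.
Since z^(341) = 1, the order of z divides 341 < 1023; not primitive.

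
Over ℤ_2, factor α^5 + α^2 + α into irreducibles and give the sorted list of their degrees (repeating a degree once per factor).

Write f(α) = α^5 + α^2 + α.
Roots in ℤ_2: f(0) = 0 → root; f(1) = 1.
Linear factors from roots: (α).
Complete factorization: f(α) = (α)·(α^4 + α + 1).
Factor degrees with multiplicity: 1 + 4 = 5.

1, 4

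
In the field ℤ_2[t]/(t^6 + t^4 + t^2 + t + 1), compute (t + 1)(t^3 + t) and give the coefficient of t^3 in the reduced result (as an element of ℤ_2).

1

Multiply in ℤ_2[t]: (t + 1)·(t^3 + t) = t^4 + t^3 + t^2 + t.
Reduced: t^4 + t^3 + t^2 + t.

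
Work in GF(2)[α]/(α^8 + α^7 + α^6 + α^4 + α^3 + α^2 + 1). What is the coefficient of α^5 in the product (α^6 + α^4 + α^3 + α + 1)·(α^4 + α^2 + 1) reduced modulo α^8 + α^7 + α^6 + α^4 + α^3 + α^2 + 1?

0

Multiply in GF(2)[α]: (α^6 + α^4 + α^3 + α + 1)·(α^4 + α^2 + 1) = α^10 + α^7 + α^2 + α + 1.
Reduce using α^8 ≡ α^7 + α^6 + α^4 + α^3 + α^2 + 1 (mod α^8 + α^7 + α^6 + α^4 + α^3 + α^2 + 1).
Reduced: α^6 + α^3 + 1.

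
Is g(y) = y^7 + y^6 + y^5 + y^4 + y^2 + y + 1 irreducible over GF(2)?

Yes

Check for roots in GF(2): g(0) = 1; g(1) = 1.
No roots, so no linear factors.
Monic irreducibles of degree 2 over GF(2): y^2 + y + 1.
None of them divide g (all give nonzero remainder).
Monic irreducibles of degree 3 over GF(2): y^3 + y + 1, y^3 + y^2 + 1.
None of them divide g (all give nonzero remainder).
No irreducible factor of degree ≤ 3 exists, so g is irreducible over GF(2).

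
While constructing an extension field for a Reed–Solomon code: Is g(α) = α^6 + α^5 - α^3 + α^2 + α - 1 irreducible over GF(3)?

Check for roots in GF(3): g(0) = 2; g(1) = 2; g(2) = 0 → root.
g(2) = 0, so (α − 2) divides g(α); g is reducible.

No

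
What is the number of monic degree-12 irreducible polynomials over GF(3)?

44220

x^(3^12) − x is the product of all monic irreducibles of degree dividing 12; Möbius inversion gives N = (1/12) Σ μ(12/d)·3^d.
Divisors of 12: 1, 2, 3, 4, 6, 12; μ(12/d) for each: 0, 1, 0, -1, -1, 1.
Σ = 3^2 − 3^4 − 3^6 + 3^12 = 530640.
N = 530640/12 = 44220.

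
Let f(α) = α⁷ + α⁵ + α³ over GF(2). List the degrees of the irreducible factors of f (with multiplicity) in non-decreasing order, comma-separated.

1, 1, 1, 2, 2

Roots in GF(2): f(0) = 0 → root; f(1) = 1.
Linear factors from roots: (α).
Complete factorization: f(α) = (α)^3·(α² + α + 1)^2.
Factor degrees with multiplicity: 1 + 1 + 1 + 2 + 2 = 7.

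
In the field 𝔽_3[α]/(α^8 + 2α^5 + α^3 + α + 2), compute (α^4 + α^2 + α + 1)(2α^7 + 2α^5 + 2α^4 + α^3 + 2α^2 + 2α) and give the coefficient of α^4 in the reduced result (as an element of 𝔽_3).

2

Multiply in 𝔽_3[α]: (α^4 + α^2 + α + 1)·(2α^7 + 2α^5 + 2α^4 + α^3 + 2α^2 + 2α) = 2α^11 + α^9 + α^8 + 2α^7 + α^5 + 2α^4 + 2α^3 + α^2 + 2α.
Reduce using α^8 ≡ α^5 + 2α^3 + 2α + 1 (mod α^8 + 2α^5 + α^3 + α + 2).
Reduced: 2α^7 + 2α^6 + α^5 + 2α^4 + α^3.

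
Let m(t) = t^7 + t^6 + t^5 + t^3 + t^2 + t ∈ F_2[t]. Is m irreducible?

No

Check for roots in F_2: m(0) = 0 → root; m(1) = 0 → root.
m(0) = 0, so (t) divides m(t); m is reducible.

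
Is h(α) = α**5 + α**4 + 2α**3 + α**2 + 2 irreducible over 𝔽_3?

Yes

Check for roots in 𝔽_3: h(0) = 2; h(1) = 1; h(2) = 1.
No roots, so no linear factors.
Monic irreducibles of degree 2 over GF(3): α**2 + 1, α**2 + α + 2, α**2 + 2α + 2.
None of them divide h (all give nonzero remainder).
No irreducible factor of degree ≤ 2 exists, so h is irreducible over GF(3).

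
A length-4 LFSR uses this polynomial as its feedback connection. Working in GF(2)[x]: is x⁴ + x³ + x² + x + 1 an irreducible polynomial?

Yes

Write h(x) = x⁴ + x³ + x² + x + 1.
Check for roots in GF(2): h(0) = 1; h(1) = 1.
No roots, so no linear factors.
Monic irreducibles of degree 2 over GF(2): x² + x + 1.
None of them divide h (all give nonzero remainder).
No irreducible factor of degree ≤ 2 exists, so h is irreducible over GF(2).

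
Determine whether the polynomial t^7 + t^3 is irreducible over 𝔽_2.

No

Write f(t) = t^7 + t^3.
Check for roots in 𝔽_2: f(0) = 0 → root; f(1) = 0 → root.
f(0) = 0, so (t) divides f(t); f is reducible.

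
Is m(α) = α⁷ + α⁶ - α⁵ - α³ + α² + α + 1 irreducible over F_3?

Check for roots in F_3: m(0) = 1; m(1) = 0 → root; m(2) = 0 → root.
m(1) = 0, so (α − 1) divides m(α); m is reducible.

No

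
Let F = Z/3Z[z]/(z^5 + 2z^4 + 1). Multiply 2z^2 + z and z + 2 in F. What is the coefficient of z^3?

Multiply in Z/3Z[z]: (2z^2 + z)·(z + 2) = 2z^3 + 2z^2 + 2z.
Reduced: 2z^3 + 2z^2 + 2z.

2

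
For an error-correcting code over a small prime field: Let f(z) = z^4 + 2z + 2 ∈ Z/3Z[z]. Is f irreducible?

Check for roots in Z/3Z: f(0) = 2; f(1) = 2; f(2) = 1.
No roots, so no linear factors.
Monic irreducibles of degree 2 over GF(3): z^2 + 1, z^2 + z + 2, z^2 + 2z + 2.
None of them divide f (all give nonzero remainder).
No irreducible factor of degree ≤ 2 exists, so f is irreducible over GF(3).

Yes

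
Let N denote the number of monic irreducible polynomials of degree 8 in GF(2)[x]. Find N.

The number of monic irreducibles of degree 8 over GF(2) is (1/8)·Σ_{d∣8} μ(8/d) 2^d.
Divisors of 8: 1, 2, 4, 8; μ(8/d) for each: 0, 0, -1, 1.
Σ = − 2^4 + 2^8 = 240.
N = 240/8 = 30.

30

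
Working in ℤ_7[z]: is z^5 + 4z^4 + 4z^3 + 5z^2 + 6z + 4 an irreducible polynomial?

No

Write f(z) = z^5 + 4z^4 + 4z^3 + 5z^2 + 6z + 4.
Check for roots in ℤ_7: f(0) = 4; f(1) = 3; f(2) = 3; f(3) = 0 → root; f(4) = 4; f(5) = 5; f(6) = 2.
f(3) = 0, so (z − 3) divides f(z); f is reducible.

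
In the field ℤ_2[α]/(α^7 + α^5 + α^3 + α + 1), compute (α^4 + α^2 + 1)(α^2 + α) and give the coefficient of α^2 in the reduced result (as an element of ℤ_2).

1

Multiply in ℤ_2[α]: (α^4 + α^2 + 1)·(α^2 + α) = α^6 + α^5 + α^4 + α^3 + α^2 + α.
Reduced: α^6 + α^5 + α^4 + α^3 + α^2 + α.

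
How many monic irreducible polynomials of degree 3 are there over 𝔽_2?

x^(2^3) − x is the product of all monic irreducibles of degree dividing 3; Möbius inversion gives N = (1/3) Σ μ(3/d)·2^d.
Divisors of 3: 1, 3; μ(3/d) for each: -1, 1.
Σ = − 2^1 + 2^3 = 6.
N = 6/3 = 2.

2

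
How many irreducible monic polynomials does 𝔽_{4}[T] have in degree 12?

By the necklace-counting formula, N_4(12) = (1/12) Σ_{d|12} μ(12/d)·4^d.
Divisors of 12: 1, 2, 3, 4, 6, 12; μ(12/d) for each: 0, 1, 0, -1, -1, 1.
Σ = 4^2 − 4^4 − 4^6 + 4^12 = 16772880.
N = 16772880/12 = 1397740.

1397740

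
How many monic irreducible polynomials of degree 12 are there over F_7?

x^(7^12) − x is the product of all monic irreducibles of degree dividing 12; Möbius inversion gives N = (1/12) Σ μ(12/d)·7^d.
Divisors of 12: 1, 2, 3, 4, 6, 12; μ(12/d) for each: 0, 1, 0, -1, -1, 1.
Σ = 7^2 − 7^4 − 7^6 + 7^12 = 13841167200.
N = 13841167200/12 = 1153430600.

1153430600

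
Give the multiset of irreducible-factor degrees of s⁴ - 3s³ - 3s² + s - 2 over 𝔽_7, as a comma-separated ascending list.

Write h(s) = s⁴ - 3s³ - 3s² + s - 2.
Complete factorization: h(s) = (s⁴ - 3s³ - 3s² + s - 2).
Factor degrees with multiplicity: 4 = 4.

4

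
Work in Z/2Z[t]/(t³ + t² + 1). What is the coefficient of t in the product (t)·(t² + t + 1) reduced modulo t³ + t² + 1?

1

Multiply in Z/2Z[t]: (t)·(t² + t + 1) = t³ + t² + t.
Reduce using t³ ≡ t² + 1 (mod t³ + t² + 1).
Reduced: t + 1.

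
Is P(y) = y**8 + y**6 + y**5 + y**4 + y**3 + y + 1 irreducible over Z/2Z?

Yes

Check for roots in Z/2Z: P(0) = 1; P(1) = 1.
No roots, so no linear factors.
Monic irreducibles of degree 2 over GF(2): y**2 + y + 1.
None of them divide P (all give nonzero remainder).
Monic irreducibles of degree 3 over GF(2): y**3 + y + 1, y**3 + y**2 + 1.
None of them divide P (all give nonzero remainder).
Monic irreducibles of degree 4 over GF(2): y**4 + y + 1, y**4 + y**3 + 1, y**4 + y**3 + y**2 + y + 1.
None of them divide P (all give nonzero remainder).
No irreducible factor of degree ≤ 4 exists, so P is irreducible over GF(2).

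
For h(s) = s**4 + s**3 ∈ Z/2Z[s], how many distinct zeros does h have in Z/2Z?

Evaluate at each of the 2 elements of Z/2Z:
h(0) = 0 → root; h(1) = 0 → root.
Roots: {0, 1}.

2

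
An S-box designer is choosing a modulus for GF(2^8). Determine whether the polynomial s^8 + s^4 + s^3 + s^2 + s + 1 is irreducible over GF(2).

No

Write h(s) = s^8 + s^4 + s^3 + s^2 + s + 1.
Check for roots in GF(2): h(0) = 1; h(1) = 0 → root.
h(1) = 0, so (s − 1) divides h(s); h is reducible.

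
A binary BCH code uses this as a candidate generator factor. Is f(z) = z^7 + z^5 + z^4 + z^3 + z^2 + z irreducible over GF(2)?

No

Check for roots in GF(2): f(0) = 0 → root; f(1) = 0 → root.
f(0) = 0, so (z) divides f(z); f is reducible.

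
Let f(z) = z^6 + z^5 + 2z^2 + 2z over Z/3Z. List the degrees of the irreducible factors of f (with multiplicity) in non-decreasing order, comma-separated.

1, 1, 1, 1, 2

Roots in Z/3Z: f(0) = 0 → root; f(1) = 0 → root; f(2) = 0 → root.
Linear factors from roots: (z), (z + 2), (z + 1).
Complete factorization: f(z) = (z)·(z + 2)·(z + 1)^2·(z^2 + 1).
Factor degrees with multiplicity: 1 + 1 + 1 + 1 + 2 = 6.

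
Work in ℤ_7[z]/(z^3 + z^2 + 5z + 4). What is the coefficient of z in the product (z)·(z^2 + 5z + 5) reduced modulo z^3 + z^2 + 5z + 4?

Multiply in ℤ_7[z]: (z)·(z^2 + 5z + 5) = z^3 + 5z^2 + 5z.
Reduce using z^3 ≡ 6z^2 + 2z + 3 (mod z^3 + z^2 + 5z + 4).
Reduced: 4z^2 + 3.

0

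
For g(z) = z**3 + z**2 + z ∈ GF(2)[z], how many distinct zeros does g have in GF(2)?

Evaluate at each of the 2 elements of GF(2):
g(0) = 0 → root; g(1) = 1.
Roots: {0}.

1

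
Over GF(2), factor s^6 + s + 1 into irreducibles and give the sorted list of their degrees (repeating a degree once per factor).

Write f(s) = s^6 + s + 1.
Roots in GF(2): f(0) = 1; f(1) = 1.
Complete factorization: f(s) = (s^6 + s + 1).
Factor degrees with multiplicity: 6 = 6.

6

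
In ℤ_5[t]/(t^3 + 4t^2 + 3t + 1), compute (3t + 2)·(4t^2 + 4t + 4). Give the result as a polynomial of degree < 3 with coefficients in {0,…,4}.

2t^2 + 4t + 1

Multiply in ℤ_5[t]: (3t + 2)·(4t^2 + 4t + 4) = 2t^3 + 3.
Reduce using t^3 ≡ t^2 + 2t + 4 (mod t^3 + 4t^2 + 3t + 1).
Reduced: 2t^2 + 4t + 1.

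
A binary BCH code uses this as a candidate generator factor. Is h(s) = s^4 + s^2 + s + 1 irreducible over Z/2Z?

No

Check for roots in Z/2Z: h(0) = 1; h(1) = 0 → root.
h(1) = 0, so (s − 1) divides h(s); h is reducible.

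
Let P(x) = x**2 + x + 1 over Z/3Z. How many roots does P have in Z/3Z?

Evaluate at each of the 3 elements of Z/3Z:
P(0) = 1; P(1) = 0 → root; P(2) = 1.
Roots: {1}.

1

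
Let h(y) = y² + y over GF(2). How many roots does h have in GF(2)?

2

Evaluate at each of the 2 elements of GF(2):
h(0) = 0 → root; h(1) = 0 → root.
Roots: {0, 1}.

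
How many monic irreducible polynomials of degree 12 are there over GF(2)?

Gauss's count: N_{2}(12) = (1/12) Σ_{d|12} μ(12/d)·2^d.
Divisors of 12: 1, 2, 3, 4, 6, 12; μ(12/d) for each: 0, 1, 0, -1, -1, 1.
Σ = 2^2 − 2^4 − 2^6 + 2^12 = 4020.
N = 4020/12 = 335.

335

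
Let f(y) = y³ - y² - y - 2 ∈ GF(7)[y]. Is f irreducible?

Check for roots in GF(7): f(0) = 5; f(1) = 4; f(2) = 0 → root; f(3) = 6; f(4) = 0 → root; f(5) = 2; f(6) = 4.
f(2) = 0, so (y − 2) divides f(y); f is reducible.

No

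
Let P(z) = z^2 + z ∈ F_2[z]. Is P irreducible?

Check for roots in F_2: P(0) = 0 → root; P(1) = 0 → root.
P(0) = 0, so (z) divides P(z); P is reducible.

No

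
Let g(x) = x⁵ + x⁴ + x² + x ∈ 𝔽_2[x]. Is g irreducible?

No

Check for roots in 𝔽_2: g(0) = 0 → root; g(1) = 0 → root.
g(0) = 0, so (x) divides g(x); g is reducible.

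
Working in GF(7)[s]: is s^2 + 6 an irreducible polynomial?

No

Write f(s) = s^2 + 6.
Check for roots in GF(7): f(0) = 6; f(1) = 0 → root; f(2) = 3; f(3) = 1; f(4) = 1; f(5) = 3; f(6) = 0 → root.
f(1) = 0, so (s − 1) divides f(s); f is reducible.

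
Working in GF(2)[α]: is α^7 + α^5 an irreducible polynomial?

No

Write f(α) = α^7 + α^5.
Check for roots in GF(2): f(0) = 0 → root; f(1) = 0 → root.
f(0) = 0, so (α) divides f(α); f is reducible.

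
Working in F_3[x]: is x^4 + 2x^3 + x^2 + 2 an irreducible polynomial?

No

Write m(x) = x^4 + 2x^3 + x^2 + 2.
Check for roots in F_3: m(0) = 2; m(1) = 0 → root; m(2) = 2.
m(1) = 0, so (x − 1) divides m(x); m is reducible.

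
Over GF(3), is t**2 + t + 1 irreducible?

Write g(t) = t**2 + t + 1.
Check for roots in GF(3): g(0) = 1; g(1) = 0 → root; g(2) = 1.
g(1) = 0, so (t − 1) divides g(t); g is reducible.

No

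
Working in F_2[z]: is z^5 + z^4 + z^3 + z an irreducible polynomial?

Write g(z) = z^5 + z^4 + z^3 + z.
Check for roots in F_2: g(0) = 0 → root; g(1) = 0 → root.
g(0) = 0, so (z) divides g(z); g is reducible.

No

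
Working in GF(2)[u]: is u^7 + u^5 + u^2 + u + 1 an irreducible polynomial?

Yes

Write P(u) = u^7 + u^5 + u^2 + u + 1.
Check for roots in GF(2): P(0) = 1; P(1) = 1.
No roots, so no linear factors.
Monic irreducibles of degree 2 over GF(2): u^2 + u + 1.
None of them divide P (all give nonzero remainder).
Monic irreducibles of degree 3 over GF(2): u^3 + u + 1, u^3 + u^2 + 1.
None of them divide P (all give nonzero remainder).
No irreducible factor of degree ≤ 3 exists, so P is irreducible over GF(2).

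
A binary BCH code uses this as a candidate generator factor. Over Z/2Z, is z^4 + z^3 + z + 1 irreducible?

No

Write f(z) = z^4 + z^3 + z + 1.
Check for roots in Z/2Z: f(0) = 1; f(1) = 0 → root.
f(1) = 0, so (z − 1) divides f(z); f is reducible.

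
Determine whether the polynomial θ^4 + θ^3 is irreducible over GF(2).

No

Write g(θ) = θ^4 + θ^3.
Check for roots in GF(2): g(0) = 0 → root; g(1) = 0 → root.
g(0) = 0, so (θ) divides g(θ); g is reducible.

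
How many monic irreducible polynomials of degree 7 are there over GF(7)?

117648

The number of monic irreducibles of degree 7 over GF(7) is (1/7)·Σ_{d∣7} μ(7/d) 7^d.
Divisors of 7: 1, 7; μ(7/d) for each: -1, 1.
Σ = − 7^1 + 7^7 = 823536.
N = 823536/7 = 117648.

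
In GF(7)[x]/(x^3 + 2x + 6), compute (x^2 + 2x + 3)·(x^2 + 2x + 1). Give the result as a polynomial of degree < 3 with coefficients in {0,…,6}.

6x^2 + x

Multiply in GF(7)[x]: (x^2 + 2x + 3)·(x^2 + 2x + 1) = x^4 + 4x^3 + x^2 + x + 3.
Reduce using x^3 ≡ 5x + 1 (mod x^3 + 2x + 6).
Reduced: 6x^2 + x.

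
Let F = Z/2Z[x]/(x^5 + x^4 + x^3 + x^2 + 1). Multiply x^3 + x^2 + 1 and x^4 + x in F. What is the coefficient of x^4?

0

Multiply in Z/2Z[x]: (x^3 + x^2 + 1)·(x^4 + x) = x^7 + x^6 + x^3 + x.
Reduce using x^5 ≡ x^4 + x^3 + x^2 + 1 (mod x^5 + x^4 + x^3 + x^2 + 1).
Reduced: x + 1.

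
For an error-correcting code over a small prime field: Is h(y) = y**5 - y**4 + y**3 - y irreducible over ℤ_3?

Check for roots in ℤ_3: h(0) = 0 → root; h(1) = 0 → root; h(2) = 1.
h(0) = 0, so (y) divides h(y); h is reducible.

No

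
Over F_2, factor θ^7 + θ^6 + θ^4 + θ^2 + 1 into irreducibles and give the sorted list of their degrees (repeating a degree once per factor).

Write f(θ) = θ^7 + θ^6 + θ^4 + θ^2 + 1.
Roots in F_2: f(0) = 1; f(1) = 1.
Complete factorization: f(θ) = (θ^7 + θ^6 + θ^4 + θ^2 + 1).
Factor degrees with multiplicity: 7 = 7.

7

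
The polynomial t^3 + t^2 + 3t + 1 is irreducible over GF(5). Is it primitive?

No

Write f(t) = t^3 + t^2 + 3t + 1.
|GF(5^3)^×| = 5^3 − 1 = 124. Prime factorization: 124 = 2^2·31.
f is primitive ⇔ t has order 124 in GF(5)[t]/(f), i.e. t^(124/q) ≠ 1 for each prime q | 124.
t^(62) mod f = 1
t^(4) mod f = 3t^2 + 2t + 1.
Since t^(62) = 1, the order of t divides 62 < 124; not primitive.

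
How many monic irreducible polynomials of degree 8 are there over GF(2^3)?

2096640

Gauss's count: N_{8}(8) = (1/8) Σ_{d|8} μ(8/d)·8^d.
Divisors of 8: 1, 2, 4, 8; μ(8/d) for each: 0, 0, -1, 1.
Σ = − 8^4 + 8^8 = 16773120.
N = 16773120/8 = 2096640.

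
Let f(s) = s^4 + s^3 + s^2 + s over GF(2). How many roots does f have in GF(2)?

2

Evaluate at each of the 2 elements of GF(2):
f(0) = 0 → root; f(1) = 0 → root.
Roots: {0, 1}.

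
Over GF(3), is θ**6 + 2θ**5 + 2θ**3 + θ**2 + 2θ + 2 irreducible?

Write P(θ) = θ**6 + 2θ**5 + 2θ**3 + θ**2 + 2θ + 2.
Check for roots in GF(3): P(0) = 2; P(1) = 1; P(2) = 1.
No roots, so no linear factors.
Monic irreducibles of degree 2 over GF(3): θ**2 + 1, θ**2 + θ + 2, θ**2 + 2θ + 2.
None of them divide P (all give nonzero remainder).
Degree-3 irreducible divisors: test the 8 monic irreducibles of degree 3 over GF(3).
None of them divide P (all give nonzero remainder).
No irreducible factor of degree ≤ 3 exists, so P is irreducible over GF(3).

Yes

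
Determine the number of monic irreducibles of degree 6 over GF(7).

x^(7^6) − x is the product of all monic irreducibles of degree dividing 6; Möbius inversion gives N = (1/6) Σ μ(6/d)·7^d.
Divisors of 6: 1, 2, 3, 6; μ(6/d) for each: 1, -1, -1, 1.
Σ = 7^1 − 7^2 − 7^3 + 7^6 = 117264.
N = 117264/6 = 19544.

19544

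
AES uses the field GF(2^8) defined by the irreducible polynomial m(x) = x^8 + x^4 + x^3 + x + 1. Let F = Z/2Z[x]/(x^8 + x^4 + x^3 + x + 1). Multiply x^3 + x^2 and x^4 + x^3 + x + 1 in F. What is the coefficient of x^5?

1

Multiply in Z/2Z[x]: (x^3 + x^2)·(x^4 + x^3 + x + 1) = x^7 + x^5 + x^4 + x^2.
Reduced: x^7 + x^5 + x^4 + x^2.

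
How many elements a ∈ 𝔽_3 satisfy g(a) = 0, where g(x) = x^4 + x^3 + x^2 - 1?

Evaluate at each of the 3 elements of 𝔽_3:
g(0) = 2; g(1) = 2; g(2) = 0 → root.
Roots: {2}.

1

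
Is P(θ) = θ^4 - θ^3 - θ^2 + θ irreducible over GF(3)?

Check for roots in GF(3): P(0) = 0 → root; P(1) = 0 → root; P(2) = 0 → root.
P(0) = 0, so (θ) divides P(θ); P is reducible.

No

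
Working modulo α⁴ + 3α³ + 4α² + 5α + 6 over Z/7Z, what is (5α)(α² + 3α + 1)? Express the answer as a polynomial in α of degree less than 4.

Multiply in Z/7Z[α]: (5α)·(α² + 3α + 1) = 5α³ + α² + 5α.
Reduced: 5α³ + α² + 5α.

5α^3 + α^2 + 5α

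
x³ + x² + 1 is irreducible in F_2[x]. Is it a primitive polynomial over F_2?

Yes

Write f(x) = x³ + x² + 1.
|GF(2^3)^×| = 2^3 − 1 = 7. Prime factorization: 7 = 7.
f is primitive ⇔ x has order 7 in GF(2)[x]/(f), i.e. x^(7/q) ≠ 1 for each prime q | 7.
x^(1) mod f = x.
None equal 1, so x has full order 7; f is primitive.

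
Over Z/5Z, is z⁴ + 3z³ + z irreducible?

No

Write m(z) = z⁴ + 3z³ + z.
Check for roots in Z/5Z: m(0) = 0 → root; m(1) = 0 → root; m(2) = 2; m(3) = 0 → root; m(4) = 2.
m(0) = 0, so (z) divides m(z); m is reducible.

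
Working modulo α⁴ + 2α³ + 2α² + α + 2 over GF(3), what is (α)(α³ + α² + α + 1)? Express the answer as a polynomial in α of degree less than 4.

Multiply in GF(3)[α]: (α)·(α³ + α² + α + 1) = α⁴ + α³ + α² + α.
Reduce using α⁴ ≡ α³ + α² + 2α + 1 (mod α⁴ + 2α³ + 2α² + α + 2).
Reduced: 2α³ + 2α² + 1.

2α^3 + 2α^2 + 1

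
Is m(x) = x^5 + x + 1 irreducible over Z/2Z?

Check for roots in Z/2Z: m(0) = 1; m(1) = 1.
No roots, so no linear factors.
Monic irreducibles of degree 2 over GF(2): x^2 + x + 1.
x^2 + x + 1 divides m: m(x) = (x^2 + x + 1)·(x^3 + x^2 + 1).

No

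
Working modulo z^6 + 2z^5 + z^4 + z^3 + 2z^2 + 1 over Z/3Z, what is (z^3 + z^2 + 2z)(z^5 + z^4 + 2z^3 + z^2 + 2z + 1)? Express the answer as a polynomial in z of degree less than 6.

2z^5 + z^4 + z^3 + 2z^2 + 2z + 2

Multiply in Z/3Z[z]: (z^3 + z^2 + 2z)·(z^5 + z^4 + 2z^3 + z^2 + 2z + 1) = z^8 + 2z^7 + 2z^6 + 2z^5 + z^4 + 2z^3 + 2z^2 + 2z.
Reduce using z^6 ≡ z^5 + 2z^4 + 2z^3 + z^2 + 2 (mod z^6 + 2z^5 + z^4 + z^3 + 2z^2 + 1).
Reduced: 2z^5 + z^4 + z^3 + 2z^2 + 2z + 2.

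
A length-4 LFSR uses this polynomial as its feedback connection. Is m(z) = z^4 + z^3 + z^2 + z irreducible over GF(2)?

No

Check for roots in GF(2): m(0) = 0 → root; m(1) = 0 → root.
m(0) = 0, so (z) divides m(z); m is reducible.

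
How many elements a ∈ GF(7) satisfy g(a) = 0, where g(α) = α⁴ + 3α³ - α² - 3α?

Evaluate at each of the 7 elements of GF(7):
g(0) = 0 → root; g(1) = 0 → root; g(2) = 2; g(3) = 4; g(4) = 0 → root; g(5) = 1; g(6) = 0 → root.
Roots: {0, 1, 4, 6}.

4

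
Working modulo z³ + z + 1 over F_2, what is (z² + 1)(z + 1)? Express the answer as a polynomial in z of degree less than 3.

z^2

Multiply in F_2[z]: (z² + 1)·(z + 1) = z³ + z² + z + 1.
Reduce using z³ ≡ z + 1 (mod z³ + z + 1).
Reduced: z².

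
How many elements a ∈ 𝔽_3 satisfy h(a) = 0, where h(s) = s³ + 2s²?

Evaluate at each of the 3 elements of 𝔽_3:
h(0) = 0 → root; h(1) = 0 → root; h(2) = 1.
Roots: {0, 1}.

2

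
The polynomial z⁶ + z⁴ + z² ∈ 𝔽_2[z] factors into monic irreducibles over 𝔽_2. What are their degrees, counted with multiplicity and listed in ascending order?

1, 1, 2, 2

Write h(z) = z⁶ + z⁴ + z².
Roots in 𝔽_2: h(0) = 0 → root; h(1) = 1.
Linear factors from roots: (z).
Complete factorization: h(z) = (z)^2·(z² + z + 1)^2.
Factor degrees with multiplicity: 1 + 1 + 2 + 2 = 6.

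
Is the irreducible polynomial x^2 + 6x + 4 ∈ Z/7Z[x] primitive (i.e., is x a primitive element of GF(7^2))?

Write f(x) = x^2 + 6x + 4.
|GF(7^2)^×| = 7^2 − 1 = 48. Prime factorization: 48 = 2^4·3.
f is primitive ⇔ x has order 48 in GF(7)[x]/(f), i.e. x^(48/q) ≠ 1 for each prime q | 48.
x^(24) mod f = 1
x^(16) mod f = 2.
Since x^(24) = 1, the order of x divides 24 < 48; not primitive.

No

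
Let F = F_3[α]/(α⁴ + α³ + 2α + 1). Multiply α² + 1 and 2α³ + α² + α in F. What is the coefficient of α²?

Multiply in F_3[α]: (α² + 1)·(2α³ + α² + α) = 2α⁵ + α⁴ + α² + α.
Reduce using α⁴ ≡ 2α³ + α + 2 (mod α⁴ + α³ + 2α + 1).
Reduced: α³ + α + 1.

0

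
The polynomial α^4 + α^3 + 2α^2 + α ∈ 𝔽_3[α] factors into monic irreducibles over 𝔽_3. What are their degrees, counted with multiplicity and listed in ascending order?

1, 3

Write h(α) = α^4 + α^3 + 2α^2 + α.
Roots in 𝔽_3: h(0) = 0 → root; h(1) = 2; h(2) = 1.
Linear factors from roots: (α).
Complete factorization: h(α) = (α)·(α^3 + α^2 + 2α + 1).
Factor degrees with multiplicity: 1 + 3 = 4.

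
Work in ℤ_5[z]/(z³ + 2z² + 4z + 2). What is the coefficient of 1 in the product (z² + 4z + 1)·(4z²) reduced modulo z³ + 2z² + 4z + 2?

Multiply in ℤ_5[z]: (z² + 4z + 1)·(4z²) = 4z⁴ + z³ + 4z².
Reduce using z³ ≡ 3z² + z + 3 (mod z³ + 2z² + 4z + 2).
Reduced: 2z² + 4.

4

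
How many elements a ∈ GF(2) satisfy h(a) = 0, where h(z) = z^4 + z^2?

2

Evaluate at each of the 2 elements of GF(2):
h(0) = 0 → root; h(1) = 0 → root.
Roots: {0, 1}.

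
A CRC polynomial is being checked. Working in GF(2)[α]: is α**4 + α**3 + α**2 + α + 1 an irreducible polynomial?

Write P(α) = α**4 + α**3 + α**2 + α + 1.
Check for roots in GF(2): P(0) = 1; P(1) = 1.
No roots, so no linear factors.
Monic irreducibles of degree 2 over GF(2): α**2 + α + 1.
None of them divide P (all give nonzero remainder).
No irreducible factor of degree ≤ 2 exists, so P is irreducible over GF(2).

Yes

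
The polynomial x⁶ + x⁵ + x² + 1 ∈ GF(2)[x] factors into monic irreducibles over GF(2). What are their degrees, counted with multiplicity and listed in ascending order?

1, 2, 3

Write g(x) = x⁶ + x⁵ + x² + 1.
Roots in GF(2): g(0) = 1; g(1) = 0 → root.
Linear factors from roots: (x + 1).
Complete factorization: g(x) = (x + 1)·(x² + x + 1)·(x³ + x² + 1).
Factor degrees with multiplicity: 1 + 2 + 3 = 6.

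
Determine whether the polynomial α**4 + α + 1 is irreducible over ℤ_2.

Write h(α) = α**4 + α + 1.
Check for roots in ℤ_2: h(0) = 1; h(1) = 1.
No roots, so no linear factors.
Monic irreducibles of degree 2 over GF(2): α**2 + α + 1.
None of them divide h (all give nonzero remainder).
No irreducible factor of degree ≤ 2 exists, so h is irreducible over GF(2).

Yes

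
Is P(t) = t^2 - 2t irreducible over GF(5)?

No

Check for roots in GF(5): P(0) = 0 → root; P(1) = 4; P(2) = 0 → root; P(3) = 3; P(4) = 3.
P(0) = 0, so (t) divides P(t); P is reducible.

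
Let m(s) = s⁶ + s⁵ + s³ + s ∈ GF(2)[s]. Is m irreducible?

Check for roots in GF(2): m(0) = 0 → root; m(1) = 0 → root.
m(0) = 0, so (s) divides m(s); m is reducible.

No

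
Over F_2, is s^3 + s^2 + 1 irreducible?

Yes

Write P(s) = s^3 + s^2 + 1.
Check for roots in F_2: P(0) = 1; P(1) = 1.
No roots. A degree-3 polynomial over a field with no linear factor is irreducible.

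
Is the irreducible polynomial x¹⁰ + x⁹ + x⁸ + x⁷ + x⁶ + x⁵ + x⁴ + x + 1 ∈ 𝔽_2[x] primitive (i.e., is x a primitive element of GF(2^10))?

Yes

Write f(x) = x¹⁰ + x⁹ + x⁸ + x⁷ + x⁶ + x⁵ + x⁴ + x + 1.
|GF(2^10)^×| = 2^10 − 1 = 1023. Prime factorization: 1023 = 3·11·31.
f is primitive ⇔ x has order 1023 in GF(2)[x]/(f), i.e. x^(1023/q) ≠ 1 for each prime q | 1023.
x^(341) mod f = x⁸ + x⁷ + x⁵ + x³ + x² + x + 1.
x^(93) mod f = x⁹ + x⁷ + x⁶ + x⁵ + x⁴ + x³ + x.
x^(33) mod f = x⁹ + x⁸ + x⁷ + x⁴ + x³ + x².
None equal 1, so x has full order 1023; f is primitive.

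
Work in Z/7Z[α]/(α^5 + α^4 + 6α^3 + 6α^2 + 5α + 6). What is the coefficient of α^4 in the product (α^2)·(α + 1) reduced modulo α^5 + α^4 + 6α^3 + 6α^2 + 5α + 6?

0

Multiply in Z/7Z[α]: (α^2)·(α + 1) = α^3 + α^2.
Reduced: α^3 + α^2.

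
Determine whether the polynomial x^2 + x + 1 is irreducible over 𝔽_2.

Yes

Write g(x) = x^2 + x + 1.
Check for roots in 𝔽_2: g(0) = 1; g(1) = 1.
No roots. A degree-2 polynomial over a field with no linear factor is irreducible.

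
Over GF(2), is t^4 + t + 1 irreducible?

Write m(t) = t^4 + t + 1.
Check for roots in GF(2): m(0) = 1; m(1) = 1.
No roots, so no linear factors.
Monic irreducibles of degree 2 over GF(2): t^2 + t + 1.
None of them divide m (all give nonzero remainder).
No irreducible factor of degree ≤ 2 exists, so m is irreducible over GF(2).

Yes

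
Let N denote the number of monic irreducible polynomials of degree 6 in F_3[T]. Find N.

The number of monic irreducibles of degree 6 over GF(3) is (1/6)·Σ_{d∣6} μ(6/d) 3^d.
Divisors of 6: 1, 2, 3, 6; μ(6/d) for each: 1, -1, -1, 1.
Σ = 3^1 − 3^2 − 3^3 + 3^6 = 696.
N = 696/6 = 116.

116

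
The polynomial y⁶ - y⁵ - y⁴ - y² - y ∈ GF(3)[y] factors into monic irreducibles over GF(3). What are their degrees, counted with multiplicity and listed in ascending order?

Write h(y) = y⁶ - y⁵ - y⁴ - y² - y.
Roots in GF(3): h(0) = 0 → root; h(1) = 0 → root; h(2) = 1.
Linear factors from roots: (y), (y - 1).
Complete factorization: h(y) = (y)·(y - 1)^2·(y³ + y² - 1).
Factor degrees with multiplicity: 1 + 1 + 1 + 3 = 6.

1, 1, 1, 3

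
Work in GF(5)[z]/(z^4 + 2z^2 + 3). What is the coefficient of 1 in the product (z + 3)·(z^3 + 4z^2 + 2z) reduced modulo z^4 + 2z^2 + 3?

2

Multiply in GF(5)[z]: (z + 3)·(z^3 + 4z^2 + 2z) = z^4 + 2z^3 + 4z^2 + z.
Reduce using z^4 ≡ 3z^2 + 2 (mod z^4 + 2z^2 + 3).
Reduced: 2z^3 + 2z^2 + z + 2.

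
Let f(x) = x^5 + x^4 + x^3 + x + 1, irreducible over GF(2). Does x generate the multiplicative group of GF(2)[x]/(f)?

|GF(2^5)^×| = 2^5 − 1 = 31. Prime factorization: 31 = 31.
f is primitive ⇔ x has order 31 in GF(2)[x]/(f), i.e. x^(31/q) ≠ 1 for each prime q | 31.
x^(1) mod f = x.
None equal 1, so x has full order 31; f is primitive.

Yes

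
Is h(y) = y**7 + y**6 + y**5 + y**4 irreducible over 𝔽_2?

No

Check for roots in 𝔽_2: h(0) = 0 → root; h(1) = 0 → root.
h(0) = 0, so (y) divides h(y); h is reducible.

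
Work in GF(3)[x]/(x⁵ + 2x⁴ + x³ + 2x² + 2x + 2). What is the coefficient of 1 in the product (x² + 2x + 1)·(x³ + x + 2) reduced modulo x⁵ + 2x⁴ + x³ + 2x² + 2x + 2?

0

Multiply in GF(3)[x]: (x² + 2x + 1)·(x³ + x + 2) = x⁵ + 2x⁴ + 2x³ + x² + 2x + 2.
Reduce using x⁵ ≡ x⁴ + 2x³ + x² + x + 1 (mod x⁵ + 2x⁴ + x³ + 2x² + 2x + 2).
Reduced: x³ + 2x².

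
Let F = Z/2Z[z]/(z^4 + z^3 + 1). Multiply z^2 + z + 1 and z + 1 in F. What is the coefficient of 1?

Multiply in Z/2Z[z]: (z^2 + z + 1)·(z + 1) = z^3 + 1.
Reduced: z^3 + 1.

1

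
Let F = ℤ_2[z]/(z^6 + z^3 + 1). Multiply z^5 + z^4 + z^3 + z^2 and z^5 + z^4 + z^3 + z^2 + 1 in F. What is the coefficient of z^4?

Multiply in ℤ_2[z]: (z^5 + z^4 + z^3 + z^2)·(z^5 + z^4 + z^3 + z^2 + 1) = z^10 + z^8 + z^6 + z^5 + z^3 + z^2.
Reduce using z^6 ≡ z^3 + 1 (mod z^6 + z^3 + 1).
Reduced: z + 1.

0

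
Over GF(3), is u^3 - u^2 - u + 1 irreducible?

Write f(u) = u^3 - u^2 - u + 1.
Check for roots in GF(3): f(0) = 1; f(1) = 0 → root; f(2) = 0 → root.
f(1) = 0, so (u − 1) divides f(u); f is reducible.

No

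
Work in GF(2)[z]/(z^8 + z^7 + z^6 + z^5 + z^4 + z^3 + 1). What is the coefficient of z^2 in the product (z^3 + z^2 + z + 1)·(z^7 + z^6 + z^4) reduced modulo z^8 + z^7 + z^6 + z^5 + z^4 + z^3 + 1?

1

Multiply in GF(2)[z]: (z^3 + z^2 + z + 1)·(z^7 + z^6 + z^4) = z^10 + z^7 + z^5 + z^4.
Reduce using z^8 ≡ z^7 + z^6 + z^5 + z^4 + z^3 + 1 (mod z^8 + z^7 + z^6 + z^5 + z^4 + z^3 + 1).
Reduced: z^7 + z^5 + z^2 + z.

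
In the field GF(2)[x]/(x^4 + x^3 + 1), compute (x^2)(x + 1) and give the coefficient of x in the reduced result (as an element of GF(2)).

Multiply in GF(2)[x]: (x^2)·(x + 1) = x^3 + x^2.
Reduced: x^3 + x^2.

0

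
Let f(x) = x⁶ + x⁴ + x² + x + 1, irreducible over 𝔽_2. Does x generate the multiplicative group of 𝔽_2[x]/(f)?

No

|GF(2^6)^×| = 2^6 − 1 = 63. Prime factorization: 63 = 3^2·7.
f is primitive ⇔ x has order 63 in GF(2)[x]/(f), i.e. x^(63/q) ≠ 1 for each prime q | 63.
x^(21) mod f = 1
x^(9) mod f = x⁴ + x² + x.
Since x^(21) = 1, the order of x divides 21 < 63; not primitive.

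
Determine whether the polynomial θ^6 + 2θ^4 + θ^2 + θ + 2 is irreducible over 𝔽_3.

Write g(θ) = θ^6 + 2θ^4 + θ^2 + θ + 2.
Check for roots in 𝔽_3: g(0) = 2; g(1) = 1; g(2) = 2.
No roots, so no linear factors.
Monic irreducibles of degree 2 over GF(3): θ^2 + 1, θ^2 + θ + 2, θ^2 + 2θ + 2.
None of them divide g (all give nonzero remainder).
Degree-3 irreducible divisors: test the 8 monic irreducibles of degree 3 over GF(3).
None of them divide g (all give nonzero remainder).
No irreducible factor of degree ≤ 3 exists, so g is irreducible over GF(3).

Yes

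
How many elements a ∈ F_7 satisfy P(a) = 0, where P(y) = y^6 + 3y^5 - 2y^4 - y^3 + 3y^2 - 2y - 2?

5

Evaluate at each of the 7 elements of F_7:
P(0) = 5; P(1) = 0 → root; P(2) = 0 → root; P(3) = 0 → root; P(4) = 1; P(5) = 0 → root; P(6) = 0 → root.
Roots: {1, 2, 3, 5, 6}.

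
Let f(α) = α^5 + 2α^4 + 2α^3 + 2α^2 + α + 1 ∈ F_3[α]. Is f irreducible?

No

Check for roots in F_3: f(0) = 1; f(1) = 0 → root; f(2) = 1.
f(1) = 0, so (α − 1) divides f(α); f is reducible.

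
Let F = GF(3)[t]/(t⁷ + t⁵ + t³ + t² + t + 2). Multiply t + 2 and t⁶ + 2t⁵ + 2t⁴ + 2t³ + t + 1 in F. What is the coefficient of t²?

0

Multiply in GF(3)[t]: (t + 2)·(t⁶ + 2t⁵ + 2t⁴ + 2t³ + t + 1) = t⁷ + t⁶ + t³ + t² + 2.
Reduce using t⁷ ≡ 2t⁵ + 2t³ + 2t² + 2t + 1 (mod t⁷ + t⁵ + t³ + t² + t + 2).
Reduced: t⁶ + 2t⁵ + 2t.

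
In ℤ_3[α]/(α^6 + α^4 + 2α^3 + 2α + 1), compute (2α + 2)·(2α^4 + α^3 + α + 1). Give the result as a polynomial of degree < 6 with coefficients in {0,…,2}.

Multiply in ℤ_3[α]: (2α + 2)·(2α^4 + α^3 + α + 1) = α^5 + 2α^3 + 2α^2 + α + 2.
Reduced: α^5 + 2α^3 + 2α^2 + α + 2.

α^5 + 2α^3 + 2α^2 + α + 2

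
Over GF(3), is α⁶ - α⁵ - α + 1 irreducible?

No

Write m(α) = α⁶ - α⁵ - α + 1.
Check for roots in GF(3): m(0) = 1; m(1) = 0 → root; m(2) = 1.
m(1) = 0, so (α − 1) divides m(α); m is reducible.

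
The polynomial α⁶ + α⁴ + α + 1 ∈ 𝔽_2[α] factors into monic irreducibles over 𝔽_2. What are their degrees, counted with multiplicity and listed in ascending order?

1, 2, 3

Write g(α) = α⁶ + α⁴ + α + 1.
Roots in 𝔽_2: g(0) = 1; g(1) = 0 → root.
Linear factors from roots: (α + 1).
Complete factorization: g(α) = (α + 1)·(α² + α + 1)·(α³ + α + 1).
Factor degrees with multiplicity: 1 + 2 + 3 = 6.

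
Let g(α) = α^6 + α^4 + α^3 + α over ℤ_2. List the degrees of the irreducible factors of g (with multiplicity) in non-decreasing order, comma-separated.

Roots in ℤ_2: g(0) = 0 → root; g(1) = 0 → root.
Linear factors from roots: (α), (α + 1).
Complete factorization: g(α) = (α)·(α + 1)^3·(α^2 + α + 1).
Factor degrees with multiplicity: 1 + 1 + 1 + 1 + 2 = 6.

1, 1, 1, 1, 2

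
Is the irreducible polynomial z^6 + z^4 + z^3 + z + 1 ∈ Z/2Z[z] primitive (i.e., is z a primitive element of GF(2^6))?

Write f(z) = z^6 + z^4 + z^3 + z + 1.
|GF(2^6)^×| = 2^6 − 1 = 63. Prime factorization: 63 = 3^2·7.
f is primitive ⇔ z has order 63 in GF(2)[z]/(f), i.e. z^(63/q) ≠ 1 for each prime q | 63.
z^(21) mod f = z^3 + z^2 + z.
z^(9) mod f = z^5 + z^4 + z^2 + 1.
None equal 1, so z has full order 63; f is primitive.

Yes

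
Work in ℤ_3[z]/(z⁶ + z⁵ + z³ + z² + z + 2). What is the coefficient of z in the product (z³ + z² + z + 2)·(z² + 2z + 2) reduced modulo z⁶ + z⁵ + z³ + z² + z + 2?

0

Multiply in ℤ_3[z]: (z³ + z² + z + 2)·(z² + 2z + 2) = z⁵ + 2z³ + 1.
Reduced: z⁵ + 2z³ + 1.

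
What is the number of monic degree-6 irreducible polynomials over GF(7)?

19544

The number of monic irreducibles of degree 6 over GF(7) is (1/6)·Σ_{d∣6} μ(6/d) 7^d.
Divisors of 6: 1, 2, 3, 6; μ(6/d) for each: 1, -1, -1, 1.
Σ = 7^1 − 7^2 − 7^3 + 7^6 = 117264.
N = 117264/6 = 19544.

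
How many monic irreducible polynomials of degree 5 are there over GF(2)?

6

Gauss's count: N_{2}(5) = (1/5) Σ_{d|5} μ(5/d)·2^d.
Divisors of 5: 1, 5; μ(5/d) for each: -1, 1.
Σ = − 2^1 + 2^5 = 30.
N = 30/5 = 6.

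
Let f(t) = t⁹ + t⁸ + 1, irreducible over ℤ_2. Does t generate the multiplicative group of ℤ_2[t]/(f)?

|GF(2^9)^×| = 2^9 − 1 = 511. Prime factorization: 511 = 7·73.
f is primitive ⇔ t has order 511 in GF(2)[t]/(f), i.e. t^(511/q) ≠ 1 for each prime q | 511.
t^(73) mod f = 1
t^(7) mod f = t⁷.
Since t^(73) = 1, the order of t divides 73 < 511; not primitive.

No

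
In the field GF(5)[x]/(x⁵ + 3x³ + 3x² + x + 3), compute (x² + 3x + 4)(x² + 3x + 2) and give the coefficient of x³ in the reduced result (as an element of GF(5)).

1

Multiply in GF(5)[x]: (x² + 3x + 4)·(x² + 3x + 2) = x⁴ + x³ + 3x + 3.
Reduced: x⁴ + x³ + 3x + 3.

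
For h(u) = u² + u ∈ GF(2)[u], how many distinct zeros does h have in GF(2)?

2

Evaluate at each of the 2 elements of GF(2):
h(0) = 0 → root; h(1) = 0 → root.
Roots: {0, 1}.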